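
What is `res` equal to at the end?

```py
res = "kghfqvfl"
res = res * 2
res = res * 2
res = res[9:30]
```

'ghfqvflkghfqvflkghfqv'

repeat ×2 → 'kghfqvflkghfqvfl'
repeat ×2 → 'kghfqvflkghfqvflkghfqvflkghfqvfl'
slice [9:30] → 'ghfqvflkghfqvflkghfqv'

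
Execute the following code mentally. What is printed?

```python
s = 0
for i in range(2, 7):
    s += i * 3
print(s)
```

i=2: s = 0+2*3 = 6
i=3: s = 6+3*3 = 15
i=4: s = 15+4*3 = 27
i=5: s = 27+5*3 = 42
i=6: s = 42+6*3 = 60

60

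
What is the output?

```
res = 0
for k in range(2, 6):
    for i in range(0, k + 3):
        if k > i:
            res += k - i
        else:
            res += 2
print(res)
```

58

k=2,i=0: 2>0, res = 0+2 = 2
k=2,i=1: 2>1, res = 2+1 = 3
k=2,i=2: not 2>2, res = 3+2 = 5
k=2,i=3: not 2>3, res = 5+2 = 7
k=2,i=4: not 2>4, res = 7+2 = 9
k=3,i=0: 3>0, res = 9+3 = 12
k=3,i=1: 3>1, res = 12+2 = 14
k=3,i=2: 3>2, res = 14+1 = 15
k=3,i=3: not 3>3, res = 15+2 = 17
k=3,i=4: not 3>4, res = 17+2 = 19
k=3,i=5: not 3>5, res = 19+2 = 21
k=4,i=0: 4>0, res = 21+4 = 25
k=4,i=1: 4>1, res = 25+3 = 28
k=4,i=2: 4>2, res = 28+2 = 30
k=4,i=3: 4>3, res = 30+1 = 31
k=4,i=4: not 4>4, res = 31+2 = 33
k=4,i=5: not 4>5, res = 33+2 = 35
k=4,i=6: not 4>6, res = 35+2 = 37
k=5,i=0: 5>0, res = 37+5 = 42
k=5,i=1: 5>1, res = 42+4 = 46
k=5,i=2: 5>2, res = 46+3 = 49
k=5,i=3: 5>3, res = 49+2 = 51
k=5,i=4: 5>4, res = 51+1 = 52
k=5,i=5: not 5>5, res = 52+2 = 54
k=5,i=6: not 5>6, res = 54+2 = 56
k=5,i=7: not 5>7, res = 56+2 = 58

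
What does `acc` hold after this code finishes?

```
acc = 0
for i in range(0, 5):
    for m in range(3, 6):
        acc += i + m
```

90

i=0,m=3: acc = 0+3 = 3
i=0,m=4: acc = 3+4 = 7
i=0,m=5: acc = 7+5 = 12
i=1,m=3: acc = 12+4 = 16
i=1,m=4: acc = 16+5 = 21
i=1,m=5: acc = 21+6 = 27
i=2,m=3: acc = 27+5 = 32
i=2,m=4: acc = 32+6 = 38
i=2,m=5: acc = 38+7 = 45
i=3,m=3: acc = 45+6 = 51
i=3,m=4: acc = 51+7 = 58
i=3,m=5: acc = 58+8 = 66
i=4,m=3: acc = 66+7 = 73
i=4,m=4: acc = 73+8 = 81
i=4,m=5: acc = 81+9 = 90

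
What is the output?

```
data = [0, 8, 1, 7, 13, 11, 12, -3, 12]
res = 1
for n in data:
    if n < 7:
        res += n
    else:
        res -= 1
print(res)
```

n=0: <7, res = 1+0 = 1
n=8: not <7, res = 1-1 = 0
n=1: <7, res = 0+1 = 1
n=7: not <7, res = 1-1 = 0
n=13: not <7, res = 0-1 = -1
n=11: not <7, res = (-1)-1 = -2
n=12: not <7, res = (-2)-1 = -3
n=-3: <7, res = (-3)+(-3) = -6
n=12: not <7, res = (-6)-1 = -7

-7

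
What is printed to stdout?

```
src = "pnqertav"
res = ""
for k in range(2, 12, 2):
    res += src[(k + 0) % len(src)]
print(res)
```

k=2: add src[2]='q' → 'q'
k=4: add src[4]='r' → 'qr'
k=6: add src[6]='a' → 'qra'
k=8: add src[0]='p' → 'qrap'
k=10: add src[2]='q' → 'qrapq'

qrapq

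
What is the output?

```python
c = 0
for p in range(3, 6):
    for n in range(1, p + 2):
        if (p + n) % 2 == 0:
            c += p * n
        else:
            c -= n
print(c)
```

54

p=3,n=1: even sum, c = 0+3 = 3
p=3,n=2: odd sum, c = 3-2 = 1
p=3,n=3: even sum, c = 1+9 = 10
p=3,n=4: odd sum, c = 10-4 = 6
p=4,n=1: odd sum, c = 6-1 = 5
p=4,n=2: even sum, c = 5+8 = 13
p=4,n=3: odd sum, c = 13-3 = 10
p=4,n=4: even sum, c = 10+16 = 26
p=4,n=5: odd sum, c = 26-5 = 21
p=5,n=1: even sum, c = 21+5 = 26
p=5,n=2: odd sum, c = 26-2 = 24
p=5,n=3: even sum, c = 24+15 = 39
p=5,n=4: odd sum, c = 39-4 = 35
p=5,n=5: even sum, c = 35+25 = 60
p=5,n=6: odd sum, c = 60-6 = 54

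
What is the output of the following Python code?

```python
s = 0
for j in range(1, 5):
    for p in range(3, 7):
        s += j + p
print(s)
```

112

j=1,p=3: s = 0+4 = 4
j=1,p=4: s = 4+5 = 9
j=1,p=5: s = 9+6 = 15
j=1,p=6: s = 15+7 = 22
j=2,p=3: s = 22+5 = 27
j=2,p=4: s = 27+6 = 33
j=2,p=5: s = 33+7 = 40
j=2,p=6: s = 40+8 = 48
j=3,p=3: s = 48+6 = 54
j=3,p=4: s = 54+7 = 61
j=3,p=5: s = 61+8 = 69
j=3,p=6: s = 69+9 = 78
j=4,p=3: s = 78+7 = 85
j=4,p=4: s = 85+8 = 93
j=4,p=5: s = 93+9 = 102
j=4,p=6: s = 102+10 = 112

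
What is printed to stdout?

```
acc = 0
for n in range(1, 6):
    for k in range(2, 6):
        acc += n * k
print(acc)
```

210

n=1,k=2: acc = 0+2 = 2
n=1,k=3: acc = 2+3 = 5
n=1,k=4: acc = 5+4 = 9
n=1,k=5: acc = 9+5 = 14
n=2,k=2: acc = 14+4 = 18
n=2,k=3: acc = 18+6 = 24
n=2,k=4: acc = 24+8 = 32
n=2,k=5: acc = 32+10 = 42
n=3,k=2: acc = 42+6 = 48
n=3,k=3: acc = 48+9 = 57
n=3,k=4: acc = 57+12 = 69
n=3,k=5: acc = 69+15 = 84
n=4,k=2: acc = 84+8 = 92
n=4,k=3: acc = 92+12 = 104
n=4,k=4: acc = 104+16 = 120
n=4,k=5: acc = 120+20 = 140
n=5,k=2: acc = 140+10 = 150
n=5,k=3: acc = 150+15 = 165
n=5,k=4: acc = 165+20 = 185
n=5,k=5: acc = 185+25 = 210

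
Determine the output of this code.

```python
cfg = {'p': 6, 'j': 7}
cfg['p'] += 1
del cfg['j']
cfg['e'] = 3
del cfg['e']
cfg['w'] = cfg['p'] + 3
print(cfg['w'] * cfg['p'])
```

cfg['p'] = 6+1 = 7 → {'p': 7, 'j': 7}
del 'j' → {'p': 7}
cfg['e'] = 3 → {'p': 7, 'e': 3}
del 'e' → {'p': 7}
cfg['w'] = cfg['p']+3 = 10 → {'p': 7, 'w': 10}
cfg['w']*cfg['p'] = 10*7 = 70

70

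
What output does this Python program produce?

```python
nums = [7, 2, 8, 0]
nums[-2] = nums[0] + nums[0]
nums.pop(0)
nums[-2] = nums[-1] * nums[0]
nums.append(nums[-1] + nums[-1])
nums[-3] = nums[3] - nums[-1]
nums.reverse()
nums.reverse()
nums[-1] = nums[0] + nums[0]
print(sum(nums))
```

6

nums[-2] = nums[0]+nums[0] = 7+7 = 14 → [7, 2, 14, 0]
pop(0) removes 7 → [2, 14, 0]
nums[-2] = nums[-1]*nums[0] = 0*2 = 0 → [2, 0, 0]
append nums[-1]+nums[-1] = 0+0 = 0 → [2, 0, 0, 0]
nums[-3] = nums[3]-nums[-1] = 0-0 = 0 → [2, 0, 0, 0]
reverse → [0, 0, 0, 2]
reverse → [2, 0, 0, 0]
nums[-1] = nums[0]+nums[0] = 2+2 = 4 → [2, 0, 0, 4]
sum = 6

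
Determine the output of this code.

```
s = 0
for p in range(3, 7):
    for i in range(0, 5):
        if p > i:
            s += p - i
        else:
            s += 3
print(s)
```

60

p=3,i=0: 3>0, s = 0+3 = 3
p=3,i=1: 3>1, s = 3+2 = 5
p=3,i=2: 3>2, s = 5+1 = 6
p=3,i=3: not 3>3, s = 6+3 = 9
p=3,i=4: not 3>4, s = 9+3 = 12
p=4,i=0: 4>0, s = 12+4 = 16
p=4,i=1: 4>1, s = 16+3 = 19
p=4,i=2: 4>2, s = 19+2 = 21
p=4,i=3: 4>3, s = 21+1 = 22
p=4,i=4: not 4>4, s = 22+3 = 25
p=5,i=0: 5>0, s = 25+5 = 30
p=5,i=1: 5>1, s = 30+4 = 34
p=5,i=2: 5>2, s = 34+3 = 37
p=5,i=3: 5>3, s = 37+2 = 39
p=5,i=4: 5>4, s = 39+1 = 40
p=6,i=0: 6>0, s = 40+6 = 46
p=6,i=1: 6>1, s = 46+5 = 51
p=6,i=2: 6>2, s = 51+4 = 55
p=6,i=3: 6>3, s = 55+3 = 58
p=6,i=4: 6>4, s = 58+2 = 60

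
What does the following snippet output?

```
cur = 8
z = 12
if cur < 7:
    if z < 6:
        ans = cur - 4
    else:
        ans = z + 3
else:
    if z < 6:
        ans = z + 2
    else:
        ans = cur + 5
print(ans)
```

cur=8, z=12
cur < 7 is False; z < 6 is False
→ ans = cur + 5 = 13

13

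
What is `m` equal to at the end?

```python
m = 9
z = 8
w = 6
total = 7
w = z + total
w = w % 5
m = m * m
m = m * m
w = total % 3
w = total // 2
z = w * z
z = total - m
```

w = 8+7 = 15
w = 15%5 = 0
m = 9*9 = 81
m = 81*81 = 6561
w = 7%3 = 1
w = 7//2 = 3
z = 3*8 = 24
z = 7-6561 = -6554

6561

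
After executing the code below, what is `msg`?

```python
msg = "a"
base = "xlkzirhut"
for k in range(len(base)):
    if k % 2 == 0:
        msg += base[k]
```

k=0: add 'x' → 'ax'
k=1: skip
k=2: add 'k' → 'axk'
k=3: skip
k=4: add 'i' → 'axki'
k=5: skip
k=6: add 'h' → 'axkih'
k=7: skip
k=8: add 't' → 'axkiht'

'axkiht'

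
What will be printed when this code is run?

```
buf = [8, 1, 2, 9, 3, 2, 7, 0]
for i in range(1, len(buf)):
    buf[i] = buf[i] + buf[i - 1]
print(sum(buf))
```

i=1: buf[1] = 1+8 = 9 → [8, 9, 2, 9, 3, 2, 7, 0]
i=2: buf[2] = 2+9 = 11 → [8, 9, 11, 9, 3, 2, 7, 0]
i=3: buf[3] = 9+11 = 20 → [8, 9, 11, 20, 3, 2, 7, 0]
i=4: buf[4] = 3+20 = 23 → [8, 9, 11, 20, 23, 2, 7, 0]
i=5: buf[5] = 2+23 = 25 → [8, 9, 11, 20, 23, 25, 7, 0]
i=6: buf[6] = 7+25 = 32 → [8, 9, 11, 20, 23, 25, 32, 0]
i=7: buf[7] = 0+32 = 32 → [8, 9, 11, 20, 23, 25, 32, 32]
sum = 160

160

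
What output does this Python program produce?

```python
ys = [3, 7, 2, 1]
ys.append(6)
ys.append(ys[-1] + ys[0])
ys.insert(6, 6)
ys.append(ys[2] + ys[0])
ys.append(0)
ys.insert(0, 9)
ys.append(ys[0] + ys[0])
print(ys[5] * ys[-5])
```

append 6 → [3, 7, 2, 1, 6]
append ys[-1]+ys[0] = 6+3 = 9 → [3, 7, 2, 1, 6, 9]
insert 6 at 6 → [3, 7, 2, 1, 6, 9, 6]
append ys[2]+ys[0] = 2+3 = 5 → [3, 7, 2, 1, 6, 9, 6, 5]
append 0 → [3, 7, 2, 1, 6, 9, 6, 5, 0]
insert 9 at 0 → [9, 3, 7, 2, 1, 6, 9, 6, 5, 0]
append ys[0]+ys[0] = 9+9 = 18 → [9, 3, 7, 2, 1, 6, 9, 6, 5, 0, 18]
ys[5]*ys[-5] = 6*9 = 54

54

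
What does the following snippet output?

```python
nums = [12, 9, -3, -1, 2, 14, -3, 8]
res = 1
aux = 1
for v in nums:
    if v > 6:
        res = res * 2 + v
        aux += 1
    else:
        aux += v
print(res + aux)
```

v=12: >6, res = 1*2+12 = 14; aux=2
v=9: >6, res = 14*2+9 = 37; aux=3
v=-3: not >6; aux=0
v=-1: not >6; aux=-1
v=2: not >6; aux=1
v=14: >6, res = 37*2+14 = 88; aux=2
v=-3: not >6; aux=-1
v=8: >6, res = 88*2+8 = 184; aux=0
res+aux = 184+0 = 184

184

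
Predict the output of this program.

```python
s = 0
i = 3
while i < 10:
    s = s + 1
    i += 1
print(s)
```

i=3: s = 0+1 = 1
i=4: s = 1+1 = 2
i=5: s = 2+1 = 3
i=6: s = 3+1 = 4
i=7: s = 4+1 = 5
i=8: s = 5+1 = 6
i=9: s = 6+1 = 7

7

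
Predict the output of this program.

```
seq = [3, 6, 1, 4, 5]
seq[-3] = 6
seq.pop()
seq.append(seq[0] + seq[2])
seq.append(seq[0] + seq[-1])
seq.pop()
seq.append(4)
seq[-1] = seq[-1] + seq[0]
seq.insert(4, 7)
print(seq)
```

[3, 6, 6, 4, 7, 9, 7]

seq[-3] = 6 → [3, 6, 6, 4, 5]
pop() removes 5 → [3, 6, 6, 4]
append seq[0]+seq[2] = 3+6 = 9 → [3, 6, 6, 4, 9]
append seq[0]+seq[-1] = 3+9 = 12 → [3, 6, 6, 4, 9, 12]
pop() removes 12 → [3, 6, 6, 4, 9]
append 4 → [3, 6, 6, 4, 9, 4]
seq[-1] = seq[-1]+seq[0] = 4+3 = 7 → [3, 6, 6, 4, 9, 7]
insert 7 at 4 → [3, 6, 6, 4, 7, 9, 7]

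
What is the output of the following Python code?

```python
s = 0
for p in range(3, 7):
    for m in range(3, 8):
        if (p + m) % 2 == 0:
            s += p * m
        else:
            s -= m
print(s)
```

170

p=3,m=3: even sum, s = 0+9 = 9
p=3,m=4: odd sum, s = 9-4 = 5
p=3,m=5: even sum, s = 5+15 = 20
p=3,m=6: odd sum, s = 20-6 = 14
p=3,m=7: even sum, s = 14+21 = 35
p=4,m=3: odd sum, s = 35-3 = 32
p=4,m=4: even sum, s = 32+16 = 48
p=4,m=5: odd sum, s = 48-5 = 43
p=4,m=6: even sum, s = 43+24 = 67
p=4,m=7: odd sum, s = 67-7 = 60
p=5,m=3: even sum, s = 60+15 = 75
p=5,m=4: odd sum, s = 75-4 = 71
p=5,m=5: even sum, s = 71+25 = 96
p=5,m=6: odd sum, s = 96-6 = 90
p=5,m=7: even sum, s = 90+35 = 125
p=6,m=3: odd sum, s = 125-3 = 122
p=6,m=4: even sum, s = 122+24 = 146
p=6,m=5: odd sum, s = 146-5 = 141
p=6,m=6: even sum, s = 141+36 = 177
p=6,m=7: odd sum, s = 177-7 = 170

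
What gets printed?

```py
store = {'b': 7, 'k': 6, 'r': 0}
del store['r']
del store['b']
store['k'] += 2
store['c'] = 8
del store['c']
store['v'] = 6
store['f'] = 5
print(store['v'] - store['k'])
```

del 'r' → {'b': 7, 'k': 6}
del 'b' → {'k': 6}
store['k'] = 6+2 = 8 → {'k': 8}
store['c'] = 8 → {'k': 8, 'c': 8}
del 'c' → {'k': 8}
store['v'] = 6 → {'k': 8, 'v': 6}
store['f'] = 5 → {'k': 8, 'v': 6, 'f': 5}
store['v']-store['k'] = 6-8 = -2

-2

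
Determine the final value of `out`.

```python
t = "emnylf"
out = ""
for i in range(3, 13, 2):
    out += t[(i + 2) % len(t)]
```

'fmyfm'

i=3: add t[5]='f' → 'f'
i=5: add t[1]='m' → 'fm'
i=7: add t[3]='y' → 'fmy'
i=9: add t[5]='f' → 'fmyf'
i=11: add t[1]='m' → 'fmyfm'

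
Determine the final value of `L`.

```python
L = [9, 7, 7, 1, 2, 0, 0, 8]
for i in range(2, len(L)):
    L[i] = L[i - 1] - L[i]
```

[9, 7, 0, -1, -3, -3, -3, -11]

i=2: L[2] = 7-7 = 0 → [9, 7, 0, 1, 2, 0, 0, 8]
i=3: L[3] = 0-1 = -1 → [9, 7, 0, -1, 2, 0, 0, 8]
i=4: L[4] = (-1)-2 = -3 → [9, 7, 0, -1, -3, 0, 0, 8]
i=5: L[5] = (-3)-0 = -3 → [9, 7, 0, -1, -3, -3, 0, 8]
i=6: L[6] = (-3)-0 = -3 → [9, 7, 0, -1, -3, -3, -3, 8]
i=7: L[7] = (-3)-8 = -11 → [9, 7, 0, -1, -3, -3, -3, -11]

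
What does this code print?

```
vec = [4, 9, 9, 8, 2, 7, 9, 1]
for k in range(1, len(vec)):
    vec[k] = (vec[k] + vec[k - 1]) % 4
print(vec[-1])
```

k=1: vec[1] = (9+4)%4 = 1 → [4, 1, 9, 8, 2, 7, 9, 1]
k=2: vec[2] = (9+1)%4 = 2 → [4, 1, 2, 8, 2, 7, 9, 1]
k=3: vec[3] = (8+2)%4 = 2 → [4, 1, 2, 2, 2, 7, 9, 1]
k=4: vec[4] = (2+2)%4 = 0 → [4, 1, 2, 2, 0, 7, 9, 1]
k=5: vec[5] = (7+0)%4 = 3 → [4, 1, 2, 2, 0, 3, 9, 1]
k=6: vec[6] = (9+3)%4 = 0 → [4, 1, 2, 2, 0, 3, 0, 1]
k=7: vec[7] = (1+0)%4 = 1 → [4, 1, 2, 2, 0, 3, 0, 1]

1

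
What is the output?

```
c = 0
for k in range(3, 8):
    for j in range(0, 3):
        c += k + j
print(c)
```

90

k=3,j=0: c = 0+3 = 3
k=3,j=1: c = 3+4 = 7
k=3,j=2: c = 7+5 = 12
k=4,j=0: c = 12+4 = 16
k=4,j=1: c = 16+5 = 21
k=4,j=2: c = 21+6 = 27
k=5,j=0: c = 27+5 = 32
k=5,j=1: c = 32+6 = 38
k=5,j=2: c = 38+7 = 45
k=6,j=0: c = 45+6 = 51
k=6,j=1: c = 51+7 = 58
k=6,j=2: c = 58+8 = 66
k=7,j=0: c = 66+7 = 73
k=7,j=1: c = 73+8 = 81
k=7,j=2: c = 81+9 = 90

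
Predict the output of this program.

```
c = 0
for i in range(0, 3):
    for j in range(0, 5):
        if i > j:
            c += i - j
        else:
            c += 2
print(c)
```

28

i=0,j=0: not 0>0, c = 0+2 = 2
i=0,j=1: not 0>1, c = 2+2 = 4
i=0,j=2: not 0>2, c = 4+2 = 6
i=0,j=3: not 0>3, c = 6+2 = 8
i=0,j=4: not 0>4, c = 8+2 = 10
i=1,j=0: 1>0, c = 10+1 = 11
i=1,j=1: not 1>1, c = 11+2 = 13
i=1,j=2: not 1>2, c = 13+2 = 15
i=1,j=3: not 1>3, c = 15+2 = 17
i=1,j=4: not 1>4, c = 17+2 = 19
i=2,j=0: 2>0, c = 19+2 = 21
i=2,j=1: 2>1, c = 21+1 = 22
i=2,j=2: not 2>2, c = 22+2 = 24
i=2,j=3: not 2>3, c = 24+2 = 26
i=2,j=4: not 2>4, c = 26+2 = 28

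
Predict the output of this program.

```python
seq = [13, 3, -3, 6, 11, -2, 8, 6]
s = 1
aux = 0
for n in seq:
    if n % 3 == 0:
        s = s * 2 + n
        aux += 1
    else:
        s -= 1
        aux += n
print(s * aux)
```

816

n=13: not %3==0, s = 1-1 = 0; aux=13
n=3: %3==0, s = 0*2+3 = 3; aux=14
n=-3: %3==0, s = 3*2+(-3) = 3; aux=15
n=6: %3==0, s = 3*2+6 = 12; aux=16
n=11: not %3==0, s = 12-1 = 11; aux=27
n=-2: not %3==0, s = 11-1 = 10; aux=25
n=8: not %3==0, s = 10-1 = 9; aux=33
n=6: %3==0, s = 9*2+6 = 24; aux=34
s*aux = 24*34 = 816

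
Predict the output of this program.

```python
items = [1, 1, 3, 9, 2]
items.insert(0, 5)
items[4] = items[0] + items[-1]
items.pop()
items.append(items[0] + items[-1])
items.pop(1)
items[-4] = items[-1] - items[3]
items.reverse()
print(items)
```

insert 5 at 0 → [5, 1, 1, 3, 9, 2]
items[4] = items[0]+items[-1] = 5+2 = 7 → [5, 1, 1, 3, 7, 2]
pop() removes 2 → [5, 1, 1, 3, 7]
append items[0]+items[-1] = 5+7 = 12 → [5, 1, 1, 3, 7, 12]
pop(1) removes 1 → [5, 1, 3, 7, 12]
items[-4] = items[-1]-items[3] = 12-7 = 5 → [5, 5, 3, 7, 12]
reverse → [12, 7, 3, 5, 5]

[12, 7, 3, 5, 5]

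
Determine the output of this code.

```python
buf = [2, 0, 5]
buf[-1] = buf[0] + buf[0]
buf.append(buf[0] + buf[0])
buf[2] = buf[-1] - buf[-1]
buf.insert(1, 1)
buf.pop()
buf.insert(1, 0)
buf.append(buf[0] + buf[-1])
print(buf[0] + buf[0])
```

4

buf[-1] = buf[0]+buf[0] = 2+2 = 4 → [2, 0, 4]
append buf[0]+buf[0] = 2+2 = 4 → [2, 0, 4, 4]
buf[2] = buf[-1]-buf[-1] = 4-4 = 0 → [2, 0, 0, 4]
insert 1 at 1 → [2, 1, 0, 0, 4]
pop() removes 4 → [2, 1, 0, 0]
insert 0 at 1 → [2, 0, 1, 0, 0]
append buf[0]+buf[-1] = 2+0 = 2 → [2, 0, 1, 0, 0, 2]
buf[0]+buf[0] = 2+2 = 4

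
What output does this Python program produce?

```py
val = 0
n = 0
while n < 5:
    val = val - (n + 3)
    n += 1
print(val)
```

n=0: val = 0-3 = -3
n=1: val = (-3)-4 = -7
n=2: val = (-7)-5 = -12
n=3: val = (-12)-6 = -18
n=4: val = (-18)-7 = -25

-25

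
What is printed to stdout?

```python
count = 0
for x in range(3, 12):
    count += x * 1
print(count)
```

63

x=3: count = 0+3*1 = 3
x=4: count = 3+4*1 = 7
x=5: count = 7+5*1 = 12
x=6: count = 12+6*1 = 18
x=7: count = 18+7*1 = 25
x=8: count = 25+8*1 = 33
x=9: count = 33+9*1 = 42
x=10: count = 42+10*1 = 52
x=11: count = 52+11*1 = 63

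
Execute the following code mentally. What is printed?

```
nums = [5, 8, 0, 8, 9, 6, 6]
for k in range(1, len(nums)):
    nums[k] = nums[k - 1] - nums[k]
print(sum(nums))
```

k=1: nums[1] = 5-8 = -3 → [5, -3, 0, 8, 9, 6, 6]
k=2: nums[2] = (-3)-0 = -3 → [5, -3, -3, 8, 9, 6, 6]
k=3: nums[3] = (-3)-8 = -11 → [5, -3, -3, -11, 9, 6, 6]
k=4: nums[4] = (-11)-9 = -20 → [5, -3, -3, -11, -20, 6, 6]
k=5: nums[5] = (-20)-6 = -26 → [5, -3, -3, -11, -20, -26, 6]
k=6: nums[6] = (-26)-6 = -32 → [5, -3, -3, -11, -20, -26, -32]
sum = -90

-90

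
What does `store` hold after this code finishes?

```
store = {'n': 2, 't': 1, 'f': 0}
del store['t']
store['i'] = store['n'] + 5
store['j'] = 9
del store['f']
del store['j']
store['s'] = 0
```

del 't' → {'n': 2, 'f': 0}
store['i'] = store['n']+5 = 7 → {'n': 2, 'f': 0, 'i': 7}
store['j'] = 9 → {'n': 2, 'f': 0, 'i': 7, 'j': 9}
del 'f' → {'n': 2, 'i': 7, 'j': 9}
del 'j' → {'n': 2, 'i': 7}
store['s'] = 0 → {'n': 2, 'i': 7, 's': 0}

{'n': 2, 'i': 7, 's': 0}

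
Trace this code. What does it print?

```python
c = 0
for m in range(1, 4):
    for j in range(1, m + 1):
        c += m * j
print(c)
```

m=1,j=1: c = 0+1 = 1
m=2,j=1: c = 1+2 = 3
m=2,j=2: c = 3+4 = 7
m=3,j=1: c = 7+3 = 10
m=3,j=2: c = 10+6 = 16
m=3,j=3: c = 16+9 = 25

25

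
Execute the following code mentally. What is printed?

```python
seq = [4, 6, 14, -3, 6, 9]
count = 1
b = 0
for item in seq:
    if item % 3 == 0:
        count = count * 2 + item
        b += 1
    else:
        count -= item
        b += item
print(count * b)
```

item=4: not %3==0, count = 1-4 = -3; b=4
item=6: %3==0, count = (-3)*2+6 = 0; b=5
item=14: not %3==0, count = 0-14 = -14; b=19
item=-3: %3==0, count = (-14)*2+(-3) = -31; b=20
item=6: %3==0, count = (-31)*2+6 = -56; b=21
item=9: %3==0, count = (-56)*2+9 = -103; b=22
count*b = (-103)*22 = -2266

-2266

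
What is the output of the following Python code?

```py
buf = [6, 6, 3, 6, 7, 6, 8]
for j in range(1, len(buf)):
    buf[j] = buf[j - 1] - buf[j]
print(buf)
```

[6, 0, -3, -9, -16, -22, -30]

j=1: buf[1] = 6-6 = 0 → [6, 0, 3, 6, 7, 6, 8]
j=2: buf[2] = 0-3 = -3 → [6, 0, -3, 6, 7, 6, 8]
j=3: buf[3] = (-3)-6 = -9 → [6, 0, -3, -9, 7, 6, 8]
j=4: buf[4] = (-9)-7 = -16 → [6, 0, -3, -9, -16, 6, 8]
j=5: buf[5] = (-16)-6 = -22 → [6, 0, -3, -9, -16, -22, 8]
j=6: buf[6] = (-22)-8 = -30 → [6, 0, -3, -9, -16, -22, -30]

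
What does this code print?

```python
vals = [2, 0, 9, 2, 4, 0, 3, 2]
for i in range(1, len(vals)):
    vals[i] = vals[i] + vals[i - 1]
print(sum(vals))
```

i=1: vals[1] = 0+2 = 2 → [2, 2, 9, 2, 4, 0, 3, 2]
i=2: vals[2] = 9+2 = 11 → [2, 2, 11, 2, 4, 0, 3, 2]
i=3: vals[3] = 2+11 = 13 → [2, 2, 11, 13, 4, 0, 3, 2]
i=4: vals[4] = 4+13 = 17 → [2, 2, 11, 13, 17, 0, 3, 2]
i=5: vals[5] = 0+17 = 17 → [2, 2, 11, 13, 17, 17, 3, 2]
i=6: vals[6] = 3+17 = 20 → [2, 2, 11, 13, 17, 17, 20, 2]
i=7: vals[7] = 2+20 = 22 → [2, 2, 11, 13, 17, 17, 20, 22]
sum = 104

104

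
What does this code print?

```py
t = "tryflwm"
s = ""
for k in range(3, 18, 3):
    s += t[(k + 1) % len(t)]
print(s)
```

ltfmy

k=3: add t[4]='l' → 'l'
k=6: add t[0]='t' → 'lt'
k=9: add t[3]='f' → 'ltf'
k=12: add t[6]='m' → 'ltfm'
k=15: add t[2]='y' → 'ltfmy'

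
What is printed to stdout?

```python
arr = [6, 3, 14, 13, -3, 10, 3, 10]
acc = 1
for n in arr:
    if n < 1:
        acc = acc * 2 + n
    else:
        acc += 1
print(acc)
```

n=6: not <1, acc = 1+1 = 2
n=3: not <1, acc = 2+1 = 3
n=14: not <1, acc = 3+1 = 4
n=13: not <1, acc = 4+1 = 5
n=-3: <1, acc = 5*2+(-3) = 7
n=10: not <1, acc = 7+1 = 8
n=3: not <1, acc = 8+1 = 9
n=10: not <1, acc = 9+1 = 10

10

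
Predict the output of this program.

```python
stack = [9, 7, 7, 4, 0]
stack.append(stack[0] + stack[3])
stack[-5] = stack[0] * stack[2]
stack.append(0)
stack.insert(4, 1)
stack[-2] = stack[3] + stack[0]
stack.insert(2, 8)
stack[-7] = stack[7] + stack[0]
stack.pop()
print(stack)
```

append stack[0]+stack[3] = 9+4 = 13 → [9, 7, 7, 4, 0, 13]
stack[-5] = stack[0]*stack[2] = 9*7 = 63 → [9, 63, 7, 4, 0, 13]
append 0 → [9, 63, 7, 4, 0, 13, 0]
insert 1 at 4 → [9, 63, 7, 4, 1, 0, 13, 0]
stack[-2] = stack[3]+stack[0] = 4+9 = 13 → [9, 63, 7, 4, 1, 0, 13, 0]
insert 8 at 2 → [9, 63, 8, 7, 4, 1, 0, 13, 0]
stack[-7] = stack[7]+stack[0] = 13+9 = 22 → [9, 63, 22, 7, 4, 1, 0, 13, 0]
pop() removes 0 → [9, 63, 22, 7, 4, 1, 0, 13]

[9, 63, 22, 7, 4, 1, 0, 13]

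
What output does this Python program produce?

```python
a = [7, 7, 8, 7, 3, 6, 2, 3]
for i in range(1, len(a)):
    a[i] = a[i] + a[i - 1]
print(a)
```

i=1: a[1] = 7+7 = 14 → [7, 14, 8, 7, 3, 6, 2, 3]
i=2: a[2] = 8+14 = 22 → [7, 14, 22, 7, 3, 6, 2, 3]
i=3: a[3] = 7+22 = 29 → [7, 14, 22, 29, 3, 6, 2, 3]
i=4: a[4] = 3+29 = 32 → [7, 14, 22, 29, 32, 6, 2, 3]
i=5: a[5] = 6+32 = 38 → [7, 14, 22, 29, 32, 38, 2, 3]
i=6: a[6] = 2+38 = 40 → [7, 14, 22, 29, 32, 38, 40, 3]
i=7: a[7] = 3+40 = 43 → [7, 14, 22, 29, 32, 38, 40, 43]

[7, 14, 22, 29, 32, 38, 40, 43]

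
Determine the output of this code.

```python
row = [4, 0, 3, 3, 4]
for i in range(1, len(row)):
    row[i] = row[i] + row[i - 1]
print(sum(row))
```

i=1: row[1] = 0+4 = 4 → [4, 4, 3, 3, 4]
i=2: row[2] = 3+4 = 7 → [4, 4, 7, 3, 4]
i=3: row[3] = 3+7 = 10 → [4, 4, 7, 10, 4]
i=4: row[4] = 4+10 = 14 → [4, 4, 7, 10, 14]
sum = 39

39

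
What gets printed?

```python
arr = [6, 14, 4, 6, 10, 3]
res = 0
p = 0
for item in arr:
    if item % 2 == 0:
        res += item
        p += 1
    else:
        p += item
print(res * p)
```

320

item=6: even, res = 0+6 = 6; p=1
item=14: even, res = 6+14 = 20; p=2
item=4: even, res = 20+4 = 24; p=3
item=6: even, res = 24+6 = 30; p=4
item=10: even, res = 30+10 = 40; p=5
item=3: not even; p=8
res*p = 40*8 = 320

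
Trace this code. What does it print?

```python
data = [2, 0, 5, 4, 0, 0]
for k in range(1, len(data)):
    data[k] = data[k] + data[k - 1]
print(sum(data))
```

k=1: data[1] = 0+2 = 2 → [2, 2, 5, 4, 0, 0]
k=2: data[2] = 5+2 = 7 → [2, 2, 7, 4, 0, 0]
k=3: data[3] = 4+7 = 11 → [2, 2, 7, 11, 0, 0]
k=4: data[4] = 0+11 = 11 → [2, 2, 7, 11, 11, 0]
k=5: data[5] = 0+11 = 11 → [2, 2, 7, 11, 11, 11]
sum = 44

44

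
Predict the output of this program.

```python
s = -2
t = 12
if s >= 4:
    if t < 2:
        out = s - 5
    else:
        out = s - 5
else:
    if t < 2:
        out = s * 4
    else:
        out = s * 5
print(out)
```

-10

s=-2, t=12
s >= 4 is False; t < 2 is False
→ out = s * 5 = -10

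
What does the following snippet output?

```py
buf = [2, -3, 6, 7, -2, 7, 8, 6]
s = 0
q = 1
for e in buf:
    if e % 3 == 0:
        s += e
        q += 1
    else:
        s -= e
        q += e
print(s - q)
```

e=2: not %3==0, s = 0-2 = -2; q=3
e=-3: %3==0, s = (-2)+(-3) = -5; q=4
e=6: %3==0, s = (-5)+6 = 1; q=5
e=7: not %3==0, s = 1-7 = -6; q=12
e=-2: not %3==0, s = (-6)-(-2) = -4; q=10
e=7: not %3==0, s = (-4)-7 = -11; q=17
e=8: not %3==0, s = (-11)-8 = -19; q=25
e=6: %3==0, s = (-19)+6 = -13; q=26
s-q = (-13)-26 = -39

-39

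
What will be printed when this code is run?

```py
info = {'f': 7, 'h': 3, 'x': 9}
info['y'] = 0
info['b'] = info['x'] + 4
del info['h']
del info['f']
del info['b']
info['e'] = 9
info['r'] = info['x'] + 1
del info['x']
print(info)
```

{'y': 0, 'e': 9, 'r': 10}

info['y'] = 0 → {'f': 7, 'h': 3, 'x': 9, 'y': 0}
info['b'] = info['x']+4 = 13 → {'f': 7, 'h': 3, 'x': 9, 'y': 0, 'b': 13}
del 'h' → {'f': 7, 'x': 9, 'y': 0, 'b': 13}
del 'f' → {'x': 9, 'y': 0, 'b': 13}
del 'b' → {'x': 9, 'y': 0}
info['e'] = 9 → {'x': 9, 'y': 0, 'e': 9}
info['r'] = info['x']+1 = 10 → {'x': 9, 'y': 0, 'e': 9, 'r': 10}
del 'x' → {'y': 0, 'e': 9, 'r': 10}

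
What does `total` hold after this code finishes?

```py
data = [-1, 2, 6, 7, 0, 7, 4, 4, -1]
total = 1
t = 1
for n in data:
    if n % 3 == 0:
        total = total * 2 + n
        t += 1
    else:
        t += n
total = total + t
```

n=-1: not %3==0; t=0
n=2: not %3==0; t=2
n=6: %3==0, total = 1*2+6 = 8; t=3
n=7: not %3==0; t=10
n=0: %3==0, total = 8*2+0 = 16; t=11
n=7: not %3==0; t=18
n=4: not %3==0; t=22
n=4: not %3==0; t=26
n=-1: not %3==0; t=25
total+t = 16+25 = 41

41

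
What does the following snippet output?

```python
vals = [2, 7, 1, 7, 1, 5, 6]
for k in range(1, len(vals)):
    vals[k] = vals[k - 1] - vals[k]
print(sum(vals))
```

k=1: vals[1] = 2-7 = -5 → [2, -5, 1, 7, 1, 5, 6]
k=2: vals[2] = (-5)-1 = -6 → [2, -5, -6, 7, 1, 5, 6]
k=3: vals[3] = (-6)-7 = -13 → [2, -5, -6, -13, 1, 5, 6]
k=4: vals[4] = (-13)-1 = -14 → [2, -5, -6, -13, -14, 5, 6]
k=5: vals[5] = (-14)-5 = -19 → [2, -5, -6, -13, -14, -19, 6]
k=6: vals[6] = (-19)-6 = -25 → [2, -5, -6, -13, -14, -19, -25]
sum = -80

-80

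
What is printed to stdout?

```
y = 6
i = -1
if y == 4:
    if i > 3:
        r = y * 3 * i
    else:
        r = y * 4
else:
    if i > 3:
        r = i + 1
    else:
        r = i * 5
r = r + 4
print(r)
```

-1

y=6, i=-1
y == 4 is False; i > 3 is False
→ r = i * 5 = -5
r = (-5)+4 = -1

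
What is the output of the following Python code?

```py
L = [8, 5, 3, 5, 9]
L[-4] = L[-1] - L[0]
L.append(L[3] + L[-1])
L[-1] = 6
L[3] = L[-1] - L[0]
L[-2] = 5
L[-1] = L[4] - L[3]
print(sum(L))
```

22

L[-4] = L[-1]-L[0] = 9-8 = 1 → [8, 1, 3, 5, 9]
append L[3]+L[-1] = 5+9 = 14 → [8, 1, 3, 5, 9, 14]
L[-1] = 6 → [8, 1, 3, 5, 9, 6]
L[3] = L[-1]-L[0] = 6-8 = -2 → [8, 1, 3, -2, 9, 6]
L[-2] = 5 → [8, 1, 3, -2, 5, 6]
L[-1] = L[4]-L[3] = 5-(-2) = 7 → [8, 1, 3, -2, 5, 7]
sum = 22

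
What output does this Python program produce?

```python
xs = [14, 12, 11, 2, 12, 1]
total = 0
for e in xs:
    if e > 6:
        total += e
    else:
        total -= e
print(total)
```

46

e=14: >6, total = 0+14 = 14
e=12: >6, total = 14+12 = 26
e=11: >6, total = 26+11 = 37
e=2: not >6, total = 37-2 = 35
e=12: >6, total = 35+12 = 47
e=1: not >6, total = 47-1 = 46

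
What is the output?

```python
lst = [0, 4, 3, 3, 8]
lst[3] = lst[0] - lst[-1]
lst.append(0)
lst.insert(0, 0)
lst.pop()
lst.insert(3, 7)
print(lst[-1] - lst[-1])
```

0

lst[3] = lst[0]-lst[-1] = 0-8 = -8 → [0, 4, 3, -8, 8]
append 0 → [0, 4, 3, -8, 8, 0]
insert 0 at 0 → [0, 0, 4, 3, -8, 8, 0]
pop() removes 0 → [0, 0, 4, 3, -8, 8]
insert 7 at 3 → [0, 0, 4, 7, 3, -8, 8]
lst[-1]-lst[-1] = 8-8 = 0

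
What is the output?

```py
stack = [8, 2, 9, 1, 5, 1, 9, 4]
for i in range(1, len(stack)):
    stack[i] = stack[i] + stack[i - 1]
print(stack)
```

i=1: stack[1] = 2+8 = 10 → [8, 10, 9, 1, 5, 1, 9, 4]
i=2: stack[2] = 9+10 = 19 → [8, 10, 19, 1, 5, 1, 9, 4]
i=3: stack[3] = 1+19 = 20 → [8, 10, 19, 20, 5, 1, 9, 4]
i=4: stack[4] = 5+20 = 25 → [8, 10, 19, 20, 25, 1, 9, 4]
i=5: stack[5] = 1+25 = 26 → [8, 10, 19, 20, 25, 26, 9, 4]
i=6: stack[6] = 9+26 = 35 → [8, 10, 19, 20, 25, 26, 35, 4]
i=7: stack[7] = 4+35 = 39 → [8, 10, 19, 20, 25, 26, 35, 39]

[8, 10, 19, 20, 25, 26, 35, 39]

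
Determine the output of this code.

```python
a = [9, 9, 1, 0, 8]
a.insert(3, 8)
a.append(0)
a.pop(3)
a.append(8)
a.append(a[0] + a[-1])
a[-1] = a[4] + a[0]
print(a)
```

[9, 9, 1, 0, 8, 0, 8, 17]

insert 8 at 3 → [9, 9, 1, 8, 0, 8]
append 0 → [9, 9, 1, 8, 0, 8, 0]
pop(3) removes 8 → [9, 9, 1, 0, 8, 0]
append 8 → [9, 9, 1, 0, 8, 0, 8]
append a[0]+a[-1] = 9+8 = 17 → [9, 9, 1, 0, 8, 0, 8, 17]
a[-1] = a[4]+a[0] = 8+9 = 17 → [9, 9, 1, 0, 8, 0, 8, 17]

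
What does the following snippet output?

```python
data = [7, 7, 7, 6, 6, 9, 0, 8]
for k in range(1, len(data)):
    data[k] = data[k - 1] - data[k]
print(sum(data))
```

-124

k=1: data[1] = 7-7 = 0 → [7, 0, 7, 6, 6, 9, 0, 8]
k=2: data[2] = 0-7 = -7 → [7, 0, -7, 6, 6, 9, 0, 8]
k=3: data[3] = (-7)-6 = -13 → [7, 0, -7, -13, 6, 9, 0, 8]
k=4: data[4] = (-13)-6 = -19 → [7, 0, -7, -13, -19, 9, 0, 8]
k=5: data[5] = (-19)-9 = -28 → [7, 0, -7, -13, -19, -28, 0, 8]
k=6: data[6] = (-28)-0 = -28 → [7, 0, -7, -13, -19, -28, -28, 8]
k=7: data[7] = (-28)-8 = -36 → [7, 0, -7, -13, -19, -28, -28, -36]
sum = -124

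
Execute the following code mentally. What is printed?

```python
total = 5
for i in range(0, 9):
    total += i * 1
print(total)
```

41

i=0: total = 5+0*1 = 5
i=1: total = 5+1*1 = 6
i=2: total = 6+2*1 = 8
i=3: total = 8+3*1 = 11
i=4: total = 11+4*1 = 15
i=5: total = 15+5*1 = 20
i=6: total = 20+6*1 = 26
i=7: total = 26+7*1 = 33
i=8: total = 33+8*1 = 41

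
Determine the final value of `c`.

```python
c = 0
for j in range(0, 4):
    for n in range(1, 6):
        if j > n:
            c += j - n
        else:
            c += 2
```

38

j=0,n=1: not 0>1, c = 0+2 = 2
j=0,n=2: not 0>2, c = 2+2 = 4
j=0,n=3: not 0>3, c = 4+2 = 6
j=0,n=4: not 0>4, c = 6+2 = 8
j=0,n=5: not 0>5, c = 8+2 = 10
j=1,n=1: not 1>1, c = 10+2 = 12
j=1,n=2: not 1>2, c = 12+2 = 14
j=1,n=3: not 1>3, c = 14+2 = 16
j=1,n=4: not 1>4, c = 16+2 = 18
j=1,n=5: not 1>5, c = 18+2 = 20
j=2,n=1: 2>1, c = 20+1 = 21
j=2,n=2: not 2>2, c = 21+2 = 23
j=2,n=3: not 2>3, c = 23+2 = 25
j=2,n=4: not 2>4, c = 25+2 = 27
j=2,n=5: not 2>5, c = 27+2 = 29
j=3,n=1: 3>1, c = 29+2 = 31
j=3,n=2: 3>2, c = 31+1 = 32
j=3,n=3: not 3>3, c = 32+2 = 34
j=3,n=4: not 3>4, c = 34+2 = 36
j=3,n=5: not 3>5, c = 36+2 = 38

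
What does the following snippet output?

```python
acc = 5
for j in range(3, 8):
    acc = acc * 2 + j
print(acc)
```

279

j=3: acc = 5*2+3 = 13
j=4: acc = 13*2+4 = 30
j=5: acc = 30*2+5 = 65
j=6: acc = 65*2+6 = 136
j=7: acc = 136*2+7 = 279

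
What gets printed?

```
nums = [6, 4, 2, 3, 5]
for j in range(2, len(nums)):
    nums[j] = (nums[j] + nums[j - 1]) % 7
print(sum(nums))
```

18

j=2: nums[2] = (2+4)%7 = 6 → [6, 4, 6, 3, 5]
j=3: nums[3] = (3+6)%7 = 2 → [6, 4, 6, 2, 5]
j=4: nums[4] = (5+2)%7 = 0 → [6, 4, 6, 2, 0]
sum = 18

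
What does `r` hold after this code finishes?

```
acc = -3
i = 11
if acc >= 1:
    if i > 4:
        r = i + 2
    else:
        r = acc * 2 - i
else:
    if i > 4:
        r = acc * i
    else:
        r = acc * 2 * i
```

acc=-3, i=11
acc >= 1 is False; i > 4 is True
→ r = acc * i = -33

-33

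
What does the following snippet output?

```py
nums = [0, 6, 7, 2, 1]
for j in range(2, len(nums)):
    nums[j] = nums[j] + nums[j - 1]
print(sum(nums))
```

j=2: nums[2] = 7+6 = 13 → [0, 6, 13, 2, 1]
j=3: nums[3] = 2+13 = 15 → [0, 6, 13, 15, 1]
j=4: nums[4] = 1+15 = 16 → [0, 6, 13, 15, 16]
sum = 50

50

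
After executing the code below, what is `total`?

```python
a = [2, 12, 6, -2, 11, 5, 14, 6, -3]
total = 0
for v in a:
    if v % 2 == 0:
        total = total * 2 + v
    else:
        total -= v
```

269

v=2: even, total = 0*2+2 = 2
v=12: even, total = 2*2+12 = 16
v=6: even, total = 16*2+6 = 38
v=-2: even, total = 38*2+(-2) = 74
v=11: not even, total = 74-11 = 63
v=5: not even, total = 63-5 = 58
v=14: even, total = 58*2+14 = 130
v=6: even, total = 130*2+6 = 266
v=-3: not even, total = 266-(-3) = 269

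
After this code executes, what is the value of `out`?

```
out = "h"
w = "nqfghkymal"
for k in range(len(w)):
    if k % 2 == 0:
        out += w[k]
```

k=0: add 'n' → 'hn'
k=1: skip
k=2: add 'f' → 'hnf'
k=3: skip
k=4: add 'h' → 'hnfh'
k=5: skip
k=6: add 'y' → 'hnfhy'
k=7: skip
k=8: add 'a' → 'hnfhya'
k=9: skip

'hnfhya'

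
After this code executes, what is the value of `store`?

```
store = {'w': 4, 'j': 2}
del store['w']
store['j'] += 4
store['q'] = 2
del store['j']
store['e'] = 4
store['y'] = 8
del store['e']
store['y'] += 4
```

del 'w' → {'j': 2}
store['j'] = 2+4 = 6 → {'j': 6}
store['q'] = 2 → {'j': 6, 'q': 2}
del 'j' → {'q': 2}
store['e'] = 4 → {'q': 2, 'e': 4}
store['y'] = 8 → {'q': 2, 'e': 4, 'y': 8}
del 'e' → {'q': 2, 'y': 8}
store['y'] = 8+4 = 12 → {'q': 2, 'y': 12}

{'q': 2, 'y': 12}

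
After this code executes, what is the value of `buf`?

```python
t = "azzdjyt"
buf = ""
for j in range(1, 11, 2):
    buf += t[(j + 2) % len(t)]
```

j=1: add t[3]='d' → 'd'
j=3: add t[5]='y' → 'dy'
j=5: add t[0]='a' → 'dya'
j=7: add t[2]='z' → 'dyaz'
j=9: add t[4]='j' → 'dyazj'

'dyazj'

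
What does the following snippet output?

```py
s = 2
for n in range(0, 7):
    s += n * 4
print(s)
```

86

n=0: s = 2+0*4 = 2
n=1: s = 2+1*4 = 6
n=2: s = 6+2*4 = 14
n=3: s = 14+3*4 = 26
n=4: s = 26+4*4 = 42
n=5: s = 42+5*4 = 62
n=6: s = 62+6*4 = 86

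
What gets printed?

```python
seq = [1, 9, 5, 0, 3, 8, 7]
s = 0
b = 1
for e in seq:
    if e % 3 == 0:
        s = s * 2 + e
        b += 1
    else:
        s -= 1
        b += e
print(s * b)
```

625

e=1: not %3==0, s = 0-1 = -1; b=2
e=9: %3==0, s = (-1)*2+9 = 7; b=3
e=5: not %3==0, s = 7-1 = 6; b=8
e=0: %3==0, s = 6*2+0 = 12; b=9
e=3: %3==0, s = 12*2+3 = 27; b=10
e=8: not %3==0, s = 27-1 = 26; b=18
e=7: not %3==0, s = 26-1 = 25; b=25
s*b = 25*25 = 625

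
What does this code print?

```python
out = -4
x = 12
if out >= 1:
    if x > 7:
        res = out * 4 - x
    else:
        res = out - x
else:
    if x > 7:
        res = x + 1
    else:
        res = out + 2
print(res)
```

13

out=-4, x=12
out >= 1 is False; x > 7 is True
→ res = x + 1 = 13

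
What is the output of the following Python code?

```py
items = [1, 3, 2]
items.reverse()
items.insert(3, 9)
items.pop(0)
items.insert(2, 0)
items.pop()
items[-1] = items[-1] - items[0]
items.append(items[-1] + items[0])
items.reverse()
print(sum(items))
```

reverse → [2, 3, 1]
insert 9 at 3 → [2, 3, 1, 9]
pop(0) removes 2 → [3, 1, 9]
insert 0 at 2 → [3, 1, 0, 9]
pop() removes 9 → [3, 1, 0]
items[-1] = items[-1]-items[0] = 0-3 = -3 → [3, 1, -3]
append items[-1]+items[0] = (-3)+3 = 0 → [3, 1, -3, 0]
reverse → [0, -3, 1, 3]
sum = 1

1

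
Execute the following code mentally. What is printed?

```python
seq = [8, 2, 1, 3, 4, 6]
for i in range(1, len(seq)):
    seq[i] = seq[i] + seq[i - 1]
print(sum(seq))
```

i=1: seq[1] = 2+8 = 10 → [8, 10, 1, 3, 4, 6]
i=2: seq[2] = 1+10 = 11 → [8, 10, 11, 3, 4, 6]
i=3: seq[3] = 3+11 = 14 → [8, 10, 11, 14, 4, 6]
i=4: seq[4] = 4+14 = 18 → [8, 10, 11, 14, 18, 6]
i=5: seq[5] = 6+18 = 24 → [8, 10, 11, 14, 18, 24]
sum = 85

85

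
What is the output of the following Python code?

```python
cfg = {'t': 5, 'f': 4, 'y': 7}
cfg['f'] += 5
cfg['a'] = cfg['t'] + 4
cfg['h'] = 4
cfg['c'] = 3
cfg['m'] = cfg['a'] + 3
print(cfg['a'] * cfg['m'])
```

cfg['f'] = 4+5 = 9 → {'t': 5, 'f': 9, 'y': 7}
cfg['a'] = cfg['t']+4 = 9 → {'t': 5, 'f': 9, 'y': 7, 'a': 9}
cfg['h'] = 4 → {'t': 5, 'f': 9, 'y': 7, 'a': 9, 'h': 4}
cfg['c'] = 3 → {'t': 5, 'f': 9, 'y': 7, 'a': 9, 'h': 4, 'c': 3}
cfg['m'] = cfg['a']+3 = 12 → {'t': 5, 'f': 9, 'y': 7, 'a': 9, 'h': 4, 'c': 3, 'm': 12}
cfg['a']*cfg['m'] = 9*12 = 108

108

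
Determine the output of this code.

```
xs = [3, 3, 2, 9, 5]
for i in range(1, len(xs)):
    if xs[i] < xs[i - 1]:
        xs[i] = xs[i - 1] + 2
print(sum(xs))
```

i=1: 3>=3, unchanged → [3, 3, 2, 9, 5]
i=2: 2<3, xs[2] = 3+2 = 5 → [3, 3, 5, 9, 5]
i=3: 9>=5, unchanged → [3, 3, 5, 9, 5]
i=4: 5<9, xs[4] = 9+2 = 11 → [3, 3, 5, 9, 11]
sum = 31

31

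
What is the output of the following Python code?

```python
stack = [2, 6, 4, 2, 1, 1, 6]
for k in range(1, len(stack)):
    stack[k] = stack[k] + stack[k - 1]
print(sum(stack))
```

89

k=1: stack[1] = 6+2 = 8 → [2, 8, 4, 2, 1, 1, 6]
k=2: stack[2] = 4+8 = 12 → [2, 8, 12, 2, 1, 1, 6]
k=3: stack[3] = 2+12 = 14 → [2, 8, 12, 14, 1, 1, 6]
k=4: stack[4] = 1+14 = 15 → [2, 8, 12, 14, 15, 1, 6]
k=5: stack[5] = 1+15 = 16 → [2, 8, 12, 14, 15, 16, 6]
k=6: stack[6] = 6+16 = 22 → [2, 8, 12, 14, 15, 16, 22]
sum = 89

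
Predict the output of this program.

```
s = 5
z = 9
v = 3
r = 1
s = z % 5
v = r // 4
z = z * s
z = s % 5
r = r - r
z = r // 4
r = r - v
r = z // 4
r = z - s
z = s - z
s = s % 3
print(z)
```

4

s = 9%5 = 4
v = 1//4 = 0
z = 9*4 = 36
z = 4%5 = 4
r = 1-1 = 0
z = 0//4 = 0
r = 0-0 = 0
r = 0//4 = 0
r = 0-4 = -4
z = 4-0 = 4
s = 4%3 = 1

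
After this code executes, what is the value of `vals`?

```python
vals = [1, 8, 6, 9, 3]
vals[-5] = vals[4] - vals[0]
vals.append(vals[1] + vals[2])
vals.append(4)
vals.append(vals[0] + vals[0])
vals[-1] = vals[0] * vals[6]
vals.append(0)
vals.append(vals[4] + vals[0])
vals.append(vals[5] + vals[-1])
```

[2, 8, 6, 9, 3, 14, 4, 8, 0, 5, 19]

vals[-5] = vals[4]-vals[0] = 3-1 = 2 → [2, 8, 6, 9, 3]
append vals[1]+vals[2] = 8+6 = 14 → [2, 8, 6, 9, 3, 14]
append 4 → [2, 8, 6, 9, 3, 14, 4]
append vals[0]+vals[0] = 2+2 = 4 → [2, 8, 6, 9, 3, 14, 4, 4]
vals[-1] = vals[0]*vals[6] = 2*4 = 8 → [2, 8, 6, 9, 3, 14, 4, 8]
append 0 → [2, 8, 6, 9, 3, 14, 4, 8, 0]
append vals[4]+vals[0] = 3+2 = 5 → [2, 8, 6, 9, 3, 14, 4, 8, 0, 5]
append vals[5]+vals[-1] = 14+5 = 19 → [2, 8, 6, 9, 3, 14, 4, 8, 0, 5, 19]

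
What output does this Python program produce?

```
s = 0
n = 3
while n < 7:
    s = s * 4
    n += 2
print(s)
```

0

n=3: s = 0*4 = 0
n=5: s = 0*4 = 0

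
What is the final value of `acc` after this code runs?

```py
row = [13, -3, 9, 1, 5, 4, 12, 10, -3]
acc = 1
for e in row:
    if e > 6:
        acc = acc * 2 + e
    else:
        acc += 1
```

e=13: >6, acc = 1*2+13 = 15
e=-3: not >6, acc = 15+1 = 16
e=9: >6, acc = 16*2+9 = 41
e=1: not >6, acc = 41+1 = 42
e=5: not >6, acc = 42+1 = 43
e=4: not >6, acc = 43+1 = 44
e=12: >6, acc = 44*2+12 = 100
e=10: >6, acc = 100*2+10 = 210
e=-3: not >6, acc = 210+1 = 211

211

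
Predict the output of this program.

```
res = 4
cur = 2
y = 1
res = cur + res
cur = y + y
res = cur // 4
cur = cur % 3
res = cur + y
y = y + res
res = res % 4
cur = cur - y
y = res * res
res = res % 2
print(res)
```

res = 2+4 = 6
cur = 1+1 = 2
res = 2//4 = 0
cur = 2%3 = 2
res = 2+1 = 3
y = 1+3 = 4
res = 3%4 = 3
cur = 2-4 = -2
y = 3*3 = 9
res = 3%2 = 1

1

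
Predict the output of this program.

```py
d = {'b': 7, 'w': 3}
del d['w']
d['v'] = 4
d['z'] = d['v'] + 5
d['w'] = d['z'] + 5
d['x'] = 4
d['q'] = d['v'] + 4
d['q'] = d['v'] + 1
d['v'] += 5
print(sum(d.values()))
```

48

del 'w' → {'b': 7}
d['v'] = 4 → {'b': 7, 'v': 4}
d['z'] = d['v']+5 = 9 → {'b': 7, 'v': 4, 'z': 9}
d['w'] = d['z']+5 = 14 → {'b': 7, 'v': 4, 'z': 9, 'w': 14}
d['x'] = 4 → {'b': 7, 'v': 4, 'z': 9, 'w': 14, 'x': 4}
d['q'] = d['v']+4 = 8 → {'b': 7, 'v': 4, 'z': 9, 'w': 14, 'x': 4, 'q': 8}
d['q'] = d['v']+1 = 5 → {'b': 7, 'v': 4, 'z': 9, 'w': 14, 'x': 4, 'q': 5}
d['v'] = 4+5 = 9 → {'b': 7, 'v': 9, 'z': 9, 'w': 14, 'x': 4, 'q': 5}
sum of values = 48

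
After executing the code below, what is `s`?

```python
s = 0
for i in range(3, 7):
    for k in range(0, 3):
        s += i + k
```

i=3,k=0: s = 0+3 = 3
i=3,k=1: s = 3+4 = 7
i=3,k=2: s = 7+5 = 12
i=4,k=0: s = 12+4 = 16
i=4,k=1: s = 16+5 = 21
i=4,k=2: s = 21+6 = 27
i=5,k=0: s = 27+5 = 32
i=5,k=1: s = 32+6 = 38
i=5,k=2: s = 38+7 = 45
i=6,k=0: s = 45+6 = 51
i=6,k=1: s = 51+7 = 58
i=6,k=2: s = 58+8 = 66

66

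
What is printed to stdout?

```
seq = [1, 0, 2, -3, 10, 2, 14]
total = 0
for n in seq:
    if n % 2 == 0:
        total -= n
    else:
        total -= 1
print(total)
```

n=1: not even, total = 0-1 = -1
n=0: even, total = (-1)-0 = -1
n=2: even, total = (-1)-2 = -3
n=-3: not even, total = (-3)-1 = -4
n=10: even, total = (-4)-10 = -14
n=2: even, total = (-14)-2 = -16
n=14: even, total = (-16)-14 = -30

-30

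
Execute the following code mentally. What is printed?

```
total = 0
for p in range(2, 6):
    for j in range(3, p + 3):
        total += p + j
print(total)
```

116

p=2,j=3: total = 0+5 = 5
p=2,j=4: total = 5+6 = 11
p=3,j=3: total = 11+6 = 17
p=3,j=4: total = 17+7 = 24
p=3,j=5: total = 24+8 = 32
p=4,j=3: total = 32+7 = 39
p=4,j=4: total = 39+8 = 47
p=4,j=5: total = 47+9 = 56
p=4,j=6: total = 56+10 = 66
p=5,j=3: total = 66+8 = 74
p=5,j=4: total = 74+9 = 83
p=5,j=5: total = 83+10 = 93
p=5,j=6: total = 93+11 = 104
p=5,j=7: total = 104+12 = 116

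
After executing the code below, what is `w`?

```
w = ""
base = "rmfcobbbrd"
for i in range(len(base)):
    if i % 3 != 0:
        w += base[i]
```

'mfobbr'

i=0: skip
i=1: add 'm' → 'm'
i=2: add 'f' → 'mf'
i=3: skip
i=4: add 'o' → 'mfo'
i=5: add 'b' → 'mfob'
i=6: skip
i=7: add 'b' → 'mfobb'
i=8: add 'r' → 'mfobbr'
i=9: skip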